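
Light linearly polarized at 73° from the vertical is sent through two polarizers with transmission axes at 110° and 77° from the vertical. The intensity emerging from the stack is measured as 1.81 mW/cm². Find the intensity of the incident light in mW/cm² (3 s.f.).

I₁ = I₀ cos²(110° − 73°) = I₀ cos²(37°) = 0.6378 I₀.
I₂ = I₁ cos²(77° − 110°) = 0.6378 I₀ · cos²(33°) = 0.4486 I₀.
So 1.81 mW/cm² = 0.4486 I₀, giving I₀ = 1.81/0.4486 = 4.035 mW/cm².

I₀ ≈ 4.03 mW/cm²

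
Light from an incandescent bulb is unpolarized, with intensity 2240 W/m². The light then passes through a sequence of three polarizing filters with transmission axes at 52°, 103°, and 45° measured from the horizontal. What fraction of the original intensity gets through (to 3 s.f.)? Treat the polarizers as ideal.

I/I₀ ≈ 0.0556

Unpolarized light through the first polarizer → I₁ = 2240 W/m²/2 = 1120 W/m², polarized at 52°.
I₂ = I₁ · cos²(51°) = 1120 · 0.396 = 443.6 W/m².
I₃ = I₂ · cos²(58°) = 443.6 · 0.2808 = 124.6 W/m².
Transmitted fraction = 0.05561.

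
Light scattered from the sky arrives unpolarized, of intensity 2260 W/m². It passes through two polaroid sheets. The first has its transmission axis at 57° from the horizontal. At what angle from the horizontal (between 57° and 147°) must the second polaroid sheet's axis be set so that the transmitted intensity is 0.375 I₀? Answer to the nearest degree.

θ ≈ 87°

Unpolarized light through the first polarizer → I₁ = ½ I₀, now polarized at 57°.
Need I₂/I₀ = 0.375, so cos²(θ − 57°) = 0.375 / 0.5 = 0.75.
θ − 57° = arccos(√0.75) = 30.0°, giving θ ≈ 57 + 30.0 = 87.0°.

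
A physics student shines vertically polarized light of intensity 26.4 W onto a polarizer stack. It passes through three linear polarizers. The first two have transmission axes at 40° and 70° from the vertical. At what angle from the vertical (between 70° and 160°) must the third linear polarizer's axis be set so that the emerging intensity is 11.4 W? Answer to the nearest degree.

I₁ = I₀ cos²(40° − 0°) = I₀ cos²(40°) = 0.5868 I₀.
I₂ = I₁ cos²(70° − 40°) = 0.5868 I₀ · cos²(30°) = 0.4401 I₀.
Target fraction: 11.4 / 26.4 W = 0.4318 of I₀.
Need I₃/I₀ = 0.4318, so cos²(θ − 70°) = 0.4318 / 0.4401 = 0.9811.
θ − 70° = arccos(√0.9811) = 7.9°, giving θ ≈ 70 + 7.9 = 77.9°.

θ ≈ 78°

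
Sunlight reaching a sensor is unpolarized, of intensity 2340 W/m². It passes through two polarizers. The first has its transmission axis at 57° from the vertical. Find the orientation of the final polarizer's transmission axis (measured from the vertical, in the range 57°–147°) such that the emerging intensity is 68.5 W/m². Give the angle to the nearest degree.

Unpolarized light through the first polarizer → I₁ = ½ I₀, now polarized at 57°.
Target fraction: 68.5 / 2340 W/m² = 0.02927 of I₀.
Need I₂/I₀ = 0.02927, so cos²(θ − 57°) = 0.02927 / 0.5 = 0.05855.
θ − 57° = arccos(√0.05855) = 76.0°, giving θ ≈ 57 + 76.0 = 133.0°.

θ ≈ 133°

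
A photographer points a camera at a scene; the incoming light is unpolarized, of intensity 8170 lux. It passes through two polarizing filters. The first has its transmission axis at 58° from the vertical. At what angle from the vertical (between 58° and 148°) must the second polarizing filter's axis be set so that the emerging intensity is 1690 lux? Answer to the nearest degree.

Unpolarized light through the first polarizer → I₁ = ½ I₀, now polarized at 58°.
Target fraction: 1690 / 8170 lux = 0.2069 of I₀.
Need I₂/I₀ = 0.2069, so cos²(θ − 58°) = 0.2069 / 0.5 = 0.4137.
θ − 58° = arccos(√0.4137) = 50.0°, giving θ ≈ 58 + 50.0 = 108.0°.

θ ≈ 108°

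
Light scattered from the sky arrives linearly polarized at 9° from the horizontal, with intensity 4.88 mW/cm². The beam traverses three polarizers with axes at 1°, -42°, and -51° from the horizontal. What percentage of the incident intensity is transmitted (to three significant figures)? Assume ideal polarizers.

I₁ = 4.88 mW/cm² · cos²(8°) = 4.785 mW/cm².
I₂ = I₁ · cos²(43°) = 4.785 · 0.5349 = 2.56 mW/cm².
I₃ = I₂ · cos²(9°) = 2.56 · 0.9755 = 2.497 mW/cm².
That is 51.17% of the incident intensity.

≈ 51.2%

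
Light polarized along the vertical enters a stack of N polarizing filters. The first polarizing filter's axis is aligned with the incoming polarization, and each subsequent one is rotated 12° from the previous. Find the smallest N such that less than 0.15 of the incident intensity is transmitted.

First polarizer is aligned with the polarization: full transmission.
Each further stage multiplies by cos²(12°) = 0.9568.
After N polarizers: T = 0.9568^(N−1). Require T < 0.15 ⇒ N−1 > ln(0.15)/ln(0.9568) = 42.93, so N−1 ≥ 43 and N = 44.
Check: N=44 gives T = 0.1495 < 0.15; N=43 gives T = 0.1563.

N = 44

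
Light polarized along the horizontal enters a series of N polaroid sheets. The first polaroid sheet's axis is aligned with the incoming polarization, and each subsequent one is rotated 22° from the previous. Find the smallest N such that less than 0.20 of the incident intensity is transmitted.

First polarizer is aligned with the polarization: full transmission.
Each further stage multiplies by cos²(22°) = 0.8597.
After N polarizers: T = 0.8597^(N−1). Require T < 0.20 ⇒ N−1 > ln(0.20)/ln(0.8597) = 10.64, so N−1 ≥ 11 and N = 12.
Check: N=12 gives T = 0.1895 < 0.20; N=11 gives T = 0.2205.

N = 12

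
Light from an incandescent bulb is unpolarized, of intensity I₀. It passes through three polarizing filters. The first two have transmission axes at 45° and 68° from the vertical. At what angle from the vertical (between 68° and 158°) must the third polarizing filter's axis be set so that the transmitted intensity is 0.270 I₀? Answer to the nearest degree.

Unpolarized light through the first polarizer → I₁ = ½ I₀, now polarized at 45°.
I₂ = I₁ cos²(68° − 45°) = 0.5 I₀ · cos²(23°) = 0.4237 I₀.
Need I₃/I₀ = 0.27, so cos²(θ − 68°) = 0.27 / 0.4237 = 0.6373.
θ − 68° = arccos(√0.6373) = 37.0°, giving θ ≈ 68 + 37.0 = 105.0°.

θ ≈ 105°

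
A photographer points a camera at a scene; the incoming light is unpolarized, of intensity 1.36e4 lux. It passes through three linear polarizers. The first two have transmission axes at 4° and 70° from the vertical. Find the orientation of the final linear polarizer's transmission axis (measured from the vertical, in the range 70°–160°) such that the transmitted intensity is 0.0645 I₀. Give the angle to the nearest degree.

θ ≈ 98°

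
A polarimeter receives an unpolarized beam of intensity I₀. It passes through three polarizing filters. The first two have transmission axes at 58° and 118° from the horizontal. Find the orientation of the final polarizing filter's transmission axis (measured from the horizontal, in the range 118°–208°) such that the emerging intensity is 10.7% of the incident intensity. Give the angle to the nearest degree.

θ ≈ 140°

Unpolarized light through the first polarizer → I₁ = ½ I₀, now polarized at 58°.
I₂ = I₁ cos²(118° − 58°) = 0.5 I₀ · cos²(60°) = 0.125 I₀.
Need I₃/I₀ = 0.107, so cos²(θ − 118°) = 0.107 / 0.125 = 0.856.
θ − 118° = arccos(√0.856) = 22.3°, giving θ ≈ 118 + 22.3 = 140.3°.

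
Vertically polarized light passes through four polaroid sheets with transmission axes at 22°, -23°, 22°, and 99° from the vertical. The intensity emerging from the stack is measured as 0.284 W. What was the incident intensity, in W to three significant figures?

I₁ = I₀ cos²(22° − 0°) = I₀ cos²(22°) = 0.8597 I₀.
I₂ = I₁ cos²(-23° − 22°) = 0.8597 I₀ · cos²(45°) = 0.4298 I₀.
I₃ = I₂ cos²(22° + 23°) = 0.4298 I₀ · cos²(45°) = 0.2149 I₀.
I₄ = I₃ cos²(99° − 22°) = 0.2149 I₀ · cos²(77°) = 0.01088 I₀.
So 0.284 W = 0.01088 I₀, giving I₀ = 0.284/0.01088 = 26.11 W.

I₀ ≈ 26.1 W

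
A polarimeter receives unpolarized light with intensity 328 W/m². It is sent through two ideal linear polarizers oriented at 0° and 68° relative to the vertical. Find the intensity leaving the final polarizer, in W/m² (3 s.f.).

I ≈ 23.0 W/m²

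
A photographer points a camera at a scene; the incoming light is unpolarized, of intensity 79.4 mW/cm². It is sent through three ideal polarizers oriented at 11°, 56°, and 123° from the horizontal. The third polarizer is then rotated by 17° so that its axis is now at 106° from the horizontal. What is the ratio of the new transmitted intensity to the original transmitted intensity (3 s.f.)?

I_new/I_old ≈ 2.71

Before rotation:
Unpolarized light through the first polarizer → I₁ = ½ I₀, now polarized at 11°.
I₂ = I₁ cos²(56° − 11°) = 0.5 I₀ · cos²(45°) = 0.25 I₀.
I₃ = I₂ cos²(123° − 56°) = 0.25 I₀ · cos²(67°) = 0.03817 I₀.
After rotation:
Unpolarized light through the first polarizer → I₁ = ½ I₀, now polarized at 11°.
I₂ = I₁ cos²(56° − 11°) = 0.5 I₀ · cos²(45°) = 0.25 I₀.
I₃ = I₂ cos²(106° − 56°) = 0.25 I₀ · cos²(50°) = 0.1033 I₀.
Ratio = 0.1033 / 0.03817 = 2.706.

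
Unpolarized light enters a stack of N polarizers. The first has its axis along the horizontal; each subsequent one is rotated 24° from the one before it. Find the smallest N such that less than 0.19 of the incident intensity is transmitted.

N = 7

First polarizer halves the unpolarized light: factor 1/2.
Each further stage multiplies by cos²(24°) = 0.8346.
After N polarizers: T = 0.5·0.8346^(N−1). Require T < 0.19 ⇒ N−1 > ln(0.19/0.5)/ln(0.8346) = 5.35, so N−1 ≥ 6 and N = 7.
Check: N=7 gives T = 0.1689 < 0.19; N=6 gives T = 0.2024.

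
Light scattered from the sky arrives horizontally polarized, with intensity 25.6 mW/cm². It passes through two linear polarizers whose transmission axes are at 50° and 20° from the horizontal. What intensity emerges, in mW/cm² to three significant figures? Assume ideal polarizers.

I ≈ 7.93 mW/cm²

I₁ = 25.6 mW/cm² · cos²(50°) = 10.58 mW/cm².
I₂ = I₁ · cos²(30°) = 10.58 · 0.75 = 7.933 mW/cm².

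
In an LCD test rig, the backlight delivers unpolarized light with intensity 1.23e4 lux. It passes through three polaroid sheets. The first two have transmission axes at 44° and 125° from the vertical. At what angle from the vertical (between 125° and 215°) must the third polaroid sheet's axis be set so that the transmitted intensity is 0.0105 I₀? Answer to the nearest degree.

θ ≈ 147°

Unpolarized light through the first polarizer → I₁ = ½ I₀, now polarized at 44°.
I₂ = I₁ cos²(125° − 44°) = 0.5 I₀ · cos²(81°) = 0.01224 I₀.
Need I₃/I₀ = 0.0105, so cos²(θ − 125°) = 0.0105 / 0.01224 = 0.8581.
θ − 125° = arccos(√0.8581) = 22.1°, giving θ ≈ 125 + 22.1 = 147.1°.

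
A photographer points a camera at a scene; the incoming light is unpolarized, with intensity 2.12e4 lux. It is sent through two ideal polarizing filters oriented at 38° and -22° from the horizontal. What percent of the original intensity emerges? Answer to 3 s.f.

≈ 12.5%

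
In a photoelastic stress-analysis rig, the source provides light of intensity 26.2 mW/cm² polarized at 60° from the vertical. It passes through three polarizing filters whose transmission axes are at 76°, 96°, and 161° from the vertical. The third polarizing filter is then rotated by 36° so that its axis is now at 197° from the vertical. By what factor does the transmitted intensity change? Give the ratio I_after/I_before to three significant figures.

Before rotation:
By Malus's law, I₁ = I₀ cos²(76° − 60°) = I₀ cos²(16°) = 0.924 I₀.
I₂ = I₁ cos²(96° − 76°) = 0.924 I₀ · cos²(20°) = 0.8159 I₀.
I₃ = I₂ cos²(161° − 96°) = 0.8159 I₀ · cos²(65°) = 0.1457 I₀.
After rotation:
I₁ = I₀ cos²(76° − 60°) = I₀ cos²(16°) = 0.924 I₀.
I₂ = I₁ cos²(96° − 76°) = 0.924 I₀ · cos²(20°) = 0.8159 I₀.
Angle between axes 2 and 3: 79°. I₃ = 0.8159 I₀ · cos²(79°) = 0.02971 I₀.
Ratio = 0.02971 / 0.1457 = 0.2038.

I_new/I_old ≈ 0.204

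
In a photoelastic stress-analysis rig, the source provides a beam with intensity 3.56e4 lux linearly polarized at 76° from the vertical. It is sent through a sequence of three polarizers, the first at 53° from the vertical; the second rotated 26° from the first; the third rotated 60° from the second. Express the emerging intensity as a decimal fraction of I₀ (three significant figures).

I/I₀ ≈ 0.171

I₁ = 3.56e4 lux · cos²(23°) = 3.016e+04 lux.
I₂ = I₁ · cos²(26°) = 3.016e+04 · 0.8078 = 2.437e+04 lux.
I₃ = I₂ · cos²(60°) = 2.437e+04 · 0.25 = 6092 lux.
Transmitted fraction = 0.1711.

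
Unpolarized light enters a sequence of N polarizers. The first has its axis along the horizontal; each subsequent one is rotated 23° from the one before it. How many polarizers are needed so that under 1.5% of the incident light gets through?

N = 23

First polarizer halves the unpolarized light: factor 1/2.
Each further stage multiplies by cos²(23°) = 0.8473.
After N polarizers: T = 0.5·0.8473^(N−1). Require T < 0.015 ⇒ N−1 > ln(0.015/0.5)/ln(0.8473) = 21.17, so N−1 ≥ 22 and N = 23.
Check: N=23 gives T = 0.01307 < 0.015; N=22 gives T = 0.01542.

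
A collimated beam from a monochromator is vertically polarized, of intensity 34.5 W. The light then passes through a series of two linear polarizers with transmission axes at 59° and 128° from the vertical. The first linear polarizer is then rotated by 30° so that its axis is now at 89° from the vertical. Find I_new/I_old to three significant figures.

Before rotation:
I₁ = I₀ cos²(59° − 0°) = I₀ cos²(59°) = 0.2653 I₀.
I₂ = I₁ cos²(128° − 59°) = 0.2653 I₀ · cos²(69°) = 0.03407 I₀.
After rotation:
I₁ = I₀ cos²(89° − 0°) = I₀ cos²(89°) = 0.0003046 I₀.
I₂ = I₁ cos²(128° − 89°) = 0.0003046 I₀ · cos²(39°) = 0.000184 I₀.
Ratio = 0.000184 / 0.03407 = 0.0054.

I_new/I_old ≈ 0.00540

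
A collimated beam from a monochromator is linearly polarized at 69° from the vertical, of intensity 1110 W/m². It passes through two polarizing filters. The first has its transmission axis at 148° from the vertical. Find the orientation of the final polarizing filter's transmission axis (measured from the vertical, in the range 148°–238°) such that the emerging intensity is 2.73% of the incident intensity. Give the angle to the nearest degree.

θ ≈ 178°

By Malus's law, I₁ = I₀ cos²(148° − 69°) = I₀ cos²(79°) = 0.03641 I₀.
Need I₂/I₀ = 0.0273, so cos²(θ − 148°) = 0.0273 / 0.03641 = 0.7498.
θ − 148° = arccos(√0.7498) = 30.0°, giving θ ≈ 148 + 30.0 = 178.0°.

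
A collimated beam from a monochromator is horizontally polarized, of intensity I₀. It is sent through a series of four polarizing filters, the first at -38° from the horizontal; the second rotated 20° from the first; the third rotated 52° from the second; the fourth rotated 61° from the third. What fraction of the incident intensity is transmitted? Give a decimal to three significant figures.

≈ 0.0488 I₀

By Malus's law, I₁ = I₀ cos²(-38° − 0°) = I₀ cos²(38°) = 0.621 I₀.
I₂ = I₁ cos²(20°) = 0.621 · 0.883 I₀ = 0.5483 I₀.
I₃ = I₂ cos²(52°) = 0.5483 · 0.379 I₀ = 0.2078 I₀.
I₄ = I₃ cos²(61°) = 0.2078 · 0.235 I₀ = 0.04885 I₀.
Transmitted fraction = 0.04885.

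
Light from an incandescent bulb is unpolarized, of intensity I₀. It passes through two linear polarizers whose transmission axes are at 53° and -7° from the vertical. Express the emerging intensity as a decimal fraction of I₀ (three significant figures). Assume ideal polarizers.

≈ 0.125 I₀

Unpolarized light through the first polarizer → I₁ = ½ I₀, now polarized at 53°.
I₂ = I₁ cos²(-7° − 53°) = 0.5 I₀ · cos²(60°) = 0.125 I₀.
Transmitted fraction = 0.125.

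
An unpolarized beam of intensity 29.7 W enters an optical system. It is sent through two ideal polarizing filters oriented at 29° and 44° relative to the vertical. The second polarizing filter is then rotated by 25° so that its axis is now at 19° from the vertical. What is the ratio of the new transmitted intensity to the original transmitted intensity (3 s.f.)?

I_new/I_old ≈ 1.04

Before rotation:
Unpolarized light through the first polarizer → I₁ = ½ I₀, now polarized at 29°.
I₂ = I₁ cos²(44° − 29°) = 0.5 I₀ · cos²(15°) = 0.4665 I₀.
After rotation:
Unpolarized light through the first polarizer → I₁ = ½ I₀, now polarized at 29°.
I₂ = I₁ cos²(19° − 29°) = 0.5 I₀ · cos²(10°) = 0.4849 I₀.
Ratio = 0.4849 / 0.4665 = 1.039.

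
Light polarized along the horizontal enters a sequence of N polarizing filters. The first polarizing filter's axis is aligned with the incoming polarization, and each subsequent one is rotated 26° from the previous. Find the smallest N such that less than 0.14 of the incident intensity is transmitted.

First polarizer is aligned with the polarization: full transmission.
Each further stage multiplies by cos²(26°) = 0.8078.
After N polarizers: T = 0.8078^(N−1). Require T < 0.14 ⇒ N−1 > ln(0.14)/ln(0.8078) = 9.21, so N−1 ≥ 10 and N = 11.
Check: N=11 gives T = 0.1184 < 0.14; N=10 gives T = 0.1465.

N = 11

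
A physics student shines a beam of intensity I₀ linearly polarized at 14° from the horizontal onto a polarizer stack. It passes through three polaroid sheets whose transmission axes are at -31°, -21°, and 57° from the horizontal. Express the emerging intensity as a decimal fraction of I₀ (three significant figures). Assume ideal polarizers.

I₁ = I₀ cos²(-31° − 14°) = I₀ cos²(45°) = 0.5 I₀.
I₂ = I₁ cos²(-21° + 31°) = 0.5 I₀ · cos²(10°) = 0.4849 I₀.
I₃ = I₂ cos²(57° + 21°) = 0.4849 I₀ · cos²(78°) = 0.02096 I₀.
Transmitted fraction = 0.02096.

≈ 0.0210 I₀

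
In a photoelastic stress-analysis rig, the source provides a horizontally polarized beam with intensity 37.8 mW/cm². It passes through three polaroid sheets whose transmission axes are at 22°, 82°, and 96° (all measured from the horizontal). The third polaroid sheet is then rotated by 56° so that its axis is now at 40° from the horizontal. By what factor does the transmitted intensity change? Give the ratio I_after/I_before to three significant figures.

I_new/I_old ≈ 0.587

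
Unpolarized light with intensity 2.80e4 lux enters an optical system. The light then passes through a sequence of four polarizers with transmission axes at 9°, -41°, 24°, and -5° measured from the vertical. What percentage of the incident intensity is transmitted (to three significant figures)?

≈ 2.82%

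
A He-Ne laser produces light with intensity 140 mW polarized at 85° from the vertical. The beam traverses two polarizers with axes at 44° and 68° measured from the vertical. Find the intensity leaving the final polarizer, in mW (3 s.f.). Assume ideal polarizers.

I ≈ 66.6 mW

By Malus's law, I₁ = 140 mW · cos²(41°) = 79.74 mW.
I₂ = I₁ · cos²(24°) = 79.74 · 0.8346 = 66.55 mW.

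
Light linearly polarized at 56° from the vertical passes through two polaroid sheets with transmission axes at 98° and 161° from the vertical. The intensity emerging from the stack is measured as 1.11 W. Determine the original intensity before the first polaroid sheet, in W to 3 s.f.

By Malus's law, I₁ = I₀ cos²(98° − 56°) = I₀ cos²(42°) = 0.5523 I₀.
I₂ = I₁ cos²(161° − 98°) = 0.5523 I₀ · cos²(63°) = 0.1138 I₀.
So 1.11 W = 0.1138 I₀, giving I₀ = 1.11/0.1138 = 9.752 W.

I₀ ≈ 9.75 W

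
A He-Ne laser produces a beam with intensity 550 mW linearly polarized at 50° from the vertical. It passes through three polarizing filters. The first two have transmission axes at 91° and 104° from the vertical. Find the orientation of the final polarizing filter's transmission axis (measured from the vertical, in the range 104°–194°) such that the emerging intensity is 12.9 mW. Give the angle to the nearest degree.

θ ≈ 182°

I₁ = I₀ cos²(91° − 50°) = I₀ cos²(41°) = 0.5696 I₀.
I₂ = I₁ cos²(104° − 91°) = 0.5696 I₀ · cos²(13°) = 0.5408 I₀.
Target fraction: 12.9 / 550 mW = 0.02345 of I₀.
Need I₃/I₀ = 0.02345, so cos²(θ − 104°) = 0.02345 / 0.5408 = 0.04337.
θ − 104° = arccos(√0.04337) = 78.0°, giving θ ≈ 104 + 78.0 = 182.0°.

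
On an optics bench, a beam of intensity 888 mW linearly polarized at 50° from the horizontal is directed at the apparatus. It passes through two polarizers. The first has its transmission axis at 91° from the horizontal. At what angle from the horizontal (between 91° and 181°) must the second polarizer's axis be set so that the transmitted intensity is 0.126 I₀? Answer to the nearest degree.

θ ≈ 153°

By Malus's law, I₁ = I₀ cos²(91° − 50°) = I₀ cos²(41°) = 0.5696 I₀.
Need I₂/I₀ = 0.126, so cos²(θ − 91°) = 0.126 / 0.5696 = 0.2212.
θ − 91° = arccos(√0.2212) = 61.9°, giving θ ≈ 91 + 61.9 = 152.9°.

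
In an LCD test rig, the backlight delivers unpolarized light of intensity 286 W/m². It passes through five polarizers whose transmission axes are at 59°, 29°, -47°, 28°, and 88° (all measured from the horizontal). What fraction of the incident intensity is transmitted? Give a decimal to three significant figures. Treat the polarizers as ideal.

I/I₀ ≈ 0.000368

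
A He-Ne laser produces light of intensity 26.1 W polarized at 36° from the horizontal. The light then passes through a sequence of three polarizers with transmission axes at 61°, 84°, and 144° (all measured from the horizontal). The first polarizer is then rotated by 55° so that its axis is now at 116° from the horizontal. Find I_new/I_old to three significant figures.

I_new/I_old ≈ 0.0312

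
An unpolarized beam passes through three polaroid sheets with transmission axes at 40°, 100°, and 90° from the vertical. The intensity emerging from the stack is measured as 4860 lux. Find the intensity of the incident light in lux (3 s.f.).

I₀ ≈ 4.01e4 lux

Unpolarized light through the first polarizer → I₁ = ½ I₀, now polarized at 40°.
I₂ = I₁ cos²(100° − 40°) = 0.5 I₀ · cos²(60°) = 0.125 I₀.
I₃ = I₂ cos²(90° − 100°) = 0.125 I₀ · cos²(10°) = 0.1212 I₀.
So 4860 lux = 0.1212 I₀, giving I₀ = 4860/0.1212 = 4.009e+04 lux.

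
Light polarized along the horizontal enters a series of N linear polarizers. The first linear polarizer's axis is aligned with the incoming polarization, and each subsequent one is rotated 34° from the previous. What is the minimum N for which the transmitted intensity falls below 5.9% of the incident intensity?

N = 9

First polarizer is aligned with the polarization: full transmission.
Each further stage multiplies by cos²(34°) = 0.6873.
After N polarizers: T = 0.6873^(N−1). Require T < 0.059 ⇒ N−1 > ln(0.059)/ln(0.6873) = 7.55, so N−1 ≥ 8 and N = 9.
Check: N=9 gives T = 0.0498 < 0.059; N=8 gives T = 0.07245.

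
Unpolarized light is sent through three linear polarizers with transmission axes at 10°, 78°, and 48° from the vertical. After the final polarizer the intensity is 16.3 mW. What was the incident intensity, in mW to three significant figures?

I₀ ≈ 310 mW

Unpolarized light through the first polarizer → I₁ = ½ I₀, now polarized at 10°.
I₂ = I₁ cos²(78° − 10°) = 0.5 I₀ · cos²(68°) = 0.07017 I₀.
I₃ = I₂ cos²(48° − 78°) = 0.07017 I₀ · cos²(30°) = 0.05262 I₀.
So 16.3 mW = 0.05262 I₀, giving I₀ = 16.3/0.05262 = 309.7 mW.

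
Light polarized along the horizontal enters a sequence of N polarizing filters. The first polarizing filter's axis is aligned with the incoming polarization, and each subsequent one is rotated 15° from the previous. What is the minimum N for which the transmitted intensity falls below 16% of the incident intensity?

First polarizer is aligned with the polarization: full transmission.
Each further stage multiplies by cos²(15°) = 0.933.
After N polarizers: T = 0.933^(N−1). Require T < 0.16 ⇒ N−1 > ln(0.16)/ln(0.933) = 26.43, so N−1 ≥ 27 and N = 28.
Check: N=28 gives T = 0.1538 < 0.16; N=27 gives T = 0.1648.

N = 28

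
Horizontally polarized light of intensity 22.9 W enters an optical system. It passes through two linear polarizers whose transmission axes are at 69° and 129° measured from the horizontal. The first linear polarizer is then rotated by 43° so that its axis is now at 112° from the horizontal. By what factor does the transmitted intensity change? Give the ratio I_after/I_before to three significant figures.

Before rotation:
I₁ = I₀ cos²(69° − 0°) = I₀ cos²(69°) = 0.1284 I₀.
I₂ = I₁ cos²(129° − 69°) = 0.1284 I₀ · cos²(60°) = 0.03211 I₀.
After rotation:
I₁ = I₀ cos²(112° − 0°) = I₀ cos²(68°) = 0.1403 I₀.
I₂ = I₁ cos²(129° − 112°) = 0.1403 I₀ · cos²(17°) = 0.1283 I₀.
Ratio = 0.1283 / 0.03211 = 3.997.

I_new/I_old ≈ 4.00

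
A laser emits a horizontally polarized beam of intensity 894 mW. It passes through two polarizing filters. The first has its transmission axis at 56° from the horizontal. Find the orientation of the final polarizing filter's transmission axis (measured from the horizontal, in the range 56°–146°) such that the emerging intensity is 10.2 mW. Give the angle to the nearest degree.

θ ≈ 135°

I₁ = I₀ cos²(56° − 0°) = I₀ cos²(56°) = 0.3127 I₀.
Target fraction: 10.2 / 894 mW = 0.01141 of I₀.
Need I₂/I₀ = 0.01141, so cos²(θ − 56°) = 0.01141 / 0.3127 = 0.03649.
θ − 56° = arccos(√0.03649) = 79.0°, giving θ ≈ 56 + 79.0 = 135.0°.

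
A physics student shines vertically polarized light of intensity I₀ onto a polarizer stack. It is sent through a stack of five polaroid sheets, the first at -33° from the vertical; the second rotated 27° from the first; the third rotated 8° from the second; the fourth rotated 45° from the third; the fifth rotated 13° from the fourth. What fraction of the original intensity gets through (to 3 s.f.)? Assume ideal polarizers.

I₁ = I₀ cos²(-33° − 0°) = I₀ cos²(33°) = 0.7034 I₀.
I₂ = I₁ cos²(27°) = 0.7034 · 0.7939 I₀ = 0.5584 I₀.
I₃ = I₂ cos²(8°) = 0.5584 · 0.9806 I₀ = 0.5476 I₀.
I₄ = I₃ cos²(45°) = 0.5476 · 0.5 I₀ = 0.2738 I₀.
I₅ = I₄ cos²(13°) = 0.2738 · 0.9494 I₀ = 0.2599 I₀.
Transmitted fraction = 0.2599.

≈ 0.260 I₀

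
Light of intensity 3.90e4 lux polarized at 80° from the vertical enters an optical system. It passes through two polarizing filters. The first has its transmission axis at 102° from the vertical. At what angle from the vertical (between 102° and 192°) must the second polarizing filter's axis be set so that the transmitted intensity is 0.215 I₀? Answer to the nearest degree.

θ ≈ 162°

I₁ = I₀ cos²(102° − 80°) = I₀ cos²(22°) = 0.8597 I₀.
Need I₂/I₀ = 0.215, so cos²(θ − 102°) = 0.215 / 0.8597 = 0.2501.
θ − 102° = arccos(√0.2501) = 60.0°, giving θ ≈ 102 + 60.0 = 162.0°.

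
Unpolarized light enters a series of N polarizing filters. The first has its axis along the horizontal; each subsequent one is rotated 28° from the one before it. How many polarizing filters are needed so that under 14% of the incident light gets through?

First polarizer halves the unpolarized light: factor 1/2.
Each further stage multiplies by cos²(28°) = 0.7796.
After N polarizers: T = 0.5·0.7796^(N−1). Require T < 0.14 ⇒ N−1 > ln(0.14/0.5)/ln(0.7796) = 5.11, so N−1 ≥ 6 and N = 7.
Check: N=7 gives T = 0.1123 < 0.14; N=6 gives T = 0.144.

N = 7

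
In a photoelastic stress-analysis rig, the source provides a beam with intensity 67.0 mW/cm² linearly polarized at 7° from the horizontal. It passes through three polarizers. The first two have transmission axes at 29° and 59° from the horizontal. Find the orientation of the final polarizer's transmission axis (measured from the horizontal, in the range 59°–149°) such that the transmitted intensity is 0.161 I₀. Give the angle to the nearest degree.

θ ≈ 119°

By Malus's law, I₁ = I₀ cos²(29° − 7°) = I₀ cos²(22°) = 0.8597 I₀.
I₂ = I₁ cos²(59° − 29°) = 0.8597 I₀ · cos²(30°) = 0.6448 I₀.
Need I₃/I₀ = 0.161, so cos²(θ − 59°) = 0.161 / 0.6448 = 0.2497.
θ − 59° = arccos(√0.2497) = 60.0°, giving θ ≈ 59 + 60.0 = 119.0°.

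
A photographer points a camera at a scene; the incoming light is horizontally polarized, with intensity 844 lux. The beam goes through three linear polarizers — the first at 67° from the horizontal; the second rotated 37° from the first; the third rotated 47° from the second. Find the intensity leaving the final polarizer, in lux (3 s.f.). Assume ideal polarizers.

I₁ = 844 lux · cos²(67°) = 128.9 lux.
I₂ = I₁ · cos²(37°) = 128.9 · 0.6378 = 82.19 lux.
I₃ = I₂ · cos²(47°) = 82.19 · 0.4651 = 38.23 lux.

I ≈ 38.2 lux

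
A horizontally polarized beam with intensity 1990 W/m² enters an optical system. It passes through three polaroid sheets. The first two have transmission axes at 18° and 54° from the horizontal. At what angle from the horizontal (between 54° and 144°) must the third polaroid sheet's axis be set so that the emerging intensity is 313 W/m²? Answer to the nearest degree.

θ ≈ 113°

I₁ = I₀ cos²(18° − 0°) = I₀ cos²(18°) = 0.9045 I₀.
I₂ = I₁ cos²(54° − 18°) = 0.9045 I₀ · cos²(36°) = 0.592 I₀.
Target fraction: 313 / 1990 W/m² = 0.1573 of I₀.
Need I₃/I₀ = 0.1573, so cos²(θ − 54°) = 0.1573 / 0.592 = 0.2657.
θ − 54° = arccos(√0.2657) = 59.0°, giving θ ≈ 54 + 59.0 = 113.0°.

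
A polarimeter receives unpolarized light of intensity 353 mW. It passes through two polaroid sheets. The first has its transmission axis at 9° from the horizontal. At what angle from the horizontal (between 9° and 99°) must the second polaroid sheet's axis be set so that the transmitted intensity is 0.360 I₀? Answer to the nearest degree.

θ ≈ 41°

Unpolarized light through the first polarizer → I₁ = ½ I₀, now polarized at 9°.
Need I₂/I₀ = 0.36, so cos²(θ − 9°) = 0.36 / 0.5 = 0.72.
θ − 9° = arccos(√0.72) = 31.9°, giving θ ≈ 9 + 31.9 = 40.9°.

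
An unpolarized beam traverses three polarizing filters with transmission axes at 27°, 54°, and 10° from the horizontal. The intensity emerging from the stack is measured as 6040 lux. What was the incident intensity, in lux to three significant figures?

I₀ ≈ 2.94e4 lux

Unpolarized light through the first polarizer → I₁ = ½ I₀, now polarized at 27°.
I₂ = I₁ cos²(54° − 27°) = 0.5 I₀ · cos²(27°) = 0.3969 I₀.
I₃ = I₂ cos²(10° − 54°) = 0.3969 I₀ · cos²(44°) = 0.2054 I₀.
So 6040 lux = 0.2054 I₀, giving I₀ = 6040/0.2054 = 2.941e+04 lux.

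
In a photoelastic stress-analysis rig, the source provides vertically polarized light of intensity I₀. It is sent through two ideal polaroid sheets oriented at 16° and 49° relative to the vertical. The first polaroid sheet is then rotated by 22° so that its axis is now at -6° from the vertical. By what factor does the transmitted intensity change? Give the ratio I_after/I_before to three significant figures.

I_new/I_old ≈ 0.501

Before rotation:
By Malus's law, I₁ = I₀ cos²(16° − 0°) = I₀ cos²(16°) = 0.924 I₀.
I₂ = I₁ cos²(49° − 16°) = 0.924 I₀ · cos²(33°) = 0.6499 I₀.
After rotation:
I₁ = I₀ cos²(-6° − 0°) = I₀ cos²(6°) = 0.9891 I₀.
I₂ = I₁ cos²(49° + 6°) = 0.9891 I₀ · cos²(55°) = 0.3254 I₀.
Ratio = 0.3254 / 0.6499 = 0.5007.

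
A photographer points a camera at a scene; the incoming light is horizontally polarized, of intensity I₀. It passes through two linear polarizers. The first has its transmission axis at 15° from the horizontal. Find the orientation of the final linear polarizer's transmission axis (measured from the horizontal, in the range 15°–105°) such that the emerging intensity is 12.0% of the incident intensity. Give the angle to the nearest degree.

By Malus's law, I₁ = I₀ cos²(15° − 0°) = I₀ cos²(15°) = 0.933 I₀.
Need I₂/I₀ = 0.12, so cos²(θ − 15°) = 0.12 / 0.933 = 0.1286.
θ − 15° = arccos(√0.1286) = 69.0°, giving θ ≈ 15 + 69.0 = 84.0°.

θ ≈ 84°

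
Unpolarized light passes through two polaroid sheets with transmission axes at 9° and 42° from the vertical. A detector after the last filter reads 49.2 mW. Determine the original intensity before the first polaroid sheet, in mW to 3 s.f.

Unpolarized light through the first polarizer → I₁ = ½ I₀, now polarized at 9°.
I₂ = I₁ cos²(42° − 9°) = 0.5 I₀ · cos²(33°) = 0.3517 I₀.
So 49.2 mW = 0.3517 I₀, giving I₀ = 49.2/0.3517 = 139.9 mW.

I₀ ≈ 140 mW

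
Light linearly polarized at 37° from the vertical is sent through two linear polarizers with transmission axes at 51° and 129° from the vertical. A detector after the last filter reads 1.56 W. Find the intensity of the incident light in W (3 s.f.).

I₀ ≈ 38.3 W

By Malus's law, I₁ = I₀ cos²(51° − 37°) = I₀ cos²(14°) = 0.9415 I₀.
I₂ = I₁ cos²(129° − 51°) = 0.9415 I₀ · cos²(78°) = 0.0407 I₀.
So 1.56 W = 0.0407 I₀, giving I₀ = 1.56/0.0407 = 38.33 W.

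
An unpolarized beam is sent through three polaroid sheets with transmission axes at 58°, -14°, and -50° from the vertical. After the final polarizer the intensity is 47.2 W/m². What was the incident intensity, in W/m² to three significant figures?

I₀ ≈ 1510 W/m²

Unpolarized light through the first polarizer → I₁ = ½ I₀, now polarized at 58°.
I₂ = I₁ cos²(-14° − 58°) = 0.5 I₀ · cos²(72°) = 0.04775 I₀.
I₃ = I₂ cos²(-50° + 14°) = 0.04775 I₀ · cos²(36°) = 0.03125 I₀.
So 47.2 W/m² = 0.03125 I₀, giving I₀ = 47.2/0.03125 = 1510 W/m².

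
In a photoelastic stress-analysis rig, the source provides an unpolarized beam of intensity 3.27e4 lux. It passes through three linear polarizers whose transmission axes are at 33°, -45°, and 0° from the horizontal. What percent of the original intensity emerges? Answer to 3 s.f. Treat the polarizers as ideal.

Unpolarized light through the first polarizer → I₁ = 3.27e4 lux/2 = 1.635e+04 lux, polarized at 33°.
I₂ = I₁ · cos²(78°) = 1.635e+04 · 0.04323 = 706.8 lux.
I₃ = I₂ · cos²(45°) = 706.8 · 0.5 = 353.4 lux.
That is 1.081% of the incident intensity.

≈ 1.08%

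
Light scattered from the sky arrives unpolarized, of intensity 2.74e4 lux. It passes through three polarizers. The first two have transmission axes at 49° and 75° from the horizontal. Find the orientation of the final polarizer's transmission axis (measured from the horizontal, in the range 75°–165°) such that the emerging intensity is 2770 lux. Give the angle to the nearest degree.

θ ≈ 135°

Unpolarized light through the first polarizer → I₁ = ½ I₀, now polarized at 49°.
I₂ = I₁ cos²(75° − 49°) = 0.5 I₀ · cos²(26°) = 0.4039 I₀.
Target fraction: 2770 / 2.74e4 lux = 0.1011 of I₀.
Need I₃/I₀ = 0.1011, so cos²(θ − 75°) = 0.1011 / 0.4039 = 0.2503.
θ − 75° = arccos(√0.2503) = 60.0°, giving θ ≈ 75 + 60.0 = 135.0°.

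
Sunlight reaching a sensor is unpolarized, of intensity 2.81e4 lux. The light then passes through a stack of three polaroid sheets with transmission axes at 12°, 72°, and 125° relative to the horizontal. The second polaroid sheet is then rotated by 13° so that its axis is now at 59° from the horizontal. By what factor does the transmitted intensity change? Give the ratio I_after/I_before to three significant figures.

Before rotation:
Unpolarized light through the first polarizer → I₁ = ½ I₀, now polarized at 12°.
I₂ = I₁ cos²(72° − 12°) = 0.5 I₀ · cos²(60°) = 0.125 I₀.
I₃ = I₂ cos²(125° − 72°) = 0.125 I₀ · cos²(53°) = 0.04527 I₀.
After rotation:
Unpolarized light through the first polarizer → I₁ = ½ I₀, now polarized at 12°.
I₂ = I₁ cos²(59° − 12°) = 0.5 I₀ · cos²(47°) = 0.2326 I₀.
I₃ = I₂ cos²(125° − 59°) = 0.2326 I₀ · cos²(66°) = 0.03847 I₀.
Ratio = 0.03847 / 0.04527 = 0.8498.

I_new/I_old ≈ 0.850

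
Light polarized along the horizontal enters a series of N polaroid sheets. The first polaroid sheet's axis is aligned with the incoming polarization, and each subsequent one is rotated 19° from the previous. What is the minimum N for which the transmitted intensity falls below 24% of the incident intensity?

N = 14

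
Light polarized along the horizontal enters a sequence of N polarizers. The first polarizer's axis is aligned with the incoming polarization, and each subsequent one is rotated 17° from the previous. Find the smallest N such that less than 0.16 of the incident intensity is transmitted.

N = 22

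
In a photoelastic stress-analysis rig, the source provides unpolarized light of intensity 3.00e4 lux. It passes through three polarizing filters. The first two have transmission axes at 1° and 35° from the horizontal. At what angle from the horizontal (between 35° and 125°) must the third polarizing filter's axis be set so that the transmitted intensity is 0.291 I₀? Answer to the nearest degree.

Unpolarized light through the first polarizer → I₁ = ½ I₀, now polarized at 1°.
I₂ = I₁ cos²(35° − 1°) = 0.5 I₀ · cos²(34°) = 0.3437 I₀.
Need I₃/I₀ = 0.291, so cos²(θ − 35°) = 0.291 / 0.3437 = 0.8468.
θ − 35° = arccos(√0.8468) = 23.0°, giving θ ≈ 35 + 23.0 = 58.0°.

θ ≈ 58°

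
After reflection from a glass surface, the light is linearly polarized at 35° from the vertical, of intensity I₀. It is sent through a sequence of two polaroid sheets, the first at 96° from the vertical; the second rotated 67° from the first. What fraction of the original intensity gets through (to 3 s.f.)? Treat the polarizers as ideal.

≈ 0.0359 I₀

By Malus's law, I₁ = I₀ cos²(96° − 35°) = I₀ cos²(61°) = 0.235 I₀.
I₂ = I₁ cos²(67°) = 0.235 · 0.1527 I₀ = 0.03588 I₀.
Transmitted fraction = 0.03588.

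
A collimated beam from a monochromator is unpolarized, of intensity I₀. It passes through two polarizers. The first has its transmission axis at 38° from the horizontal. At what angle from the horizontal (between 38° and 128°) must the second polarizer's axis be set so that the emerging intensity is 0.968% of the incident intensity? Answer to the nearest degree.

θ ≈ 120°

Unpolarized light through the first polarizer → I₁ = ½ I₀, now polarized at 38°.
Need I₂/I₀ = 0.00968, so cos²(θ − 38°) = 0.00968 / 0.5 = 0.01936.
θ − 38° = arccos(√0.01936) = 82.0°, giving θ ≈ 38 + 82.0 = 120.0°.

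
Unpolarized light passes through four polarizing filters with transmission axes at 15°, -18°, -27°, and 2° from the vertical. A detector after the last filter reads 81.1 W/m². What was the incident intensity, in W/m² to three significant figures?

I₀ ≈ 309 W/m²

Unpolarized light through the first polarizer → I₁ = ½ I₀, now polarized at 15°.
I₂ = I₁ cos²(-18° − 15°) = 0.5 I₀ · cos²(33°) = 0.3517 I₀.
I₃ = I₂ cos²(-27° + 18°) = 0.3517 I₀ · cos²(9°) = 0.3431 I₀.
I₄ = I₃ cos²(2° + 27°) = 0.3431 I₀ · cos²(29°) = 0.2624 I₀.
So 81.1 W/m² = 0.2624 I₀, giving I₀ = 81.1/0.2624 = 309 W/m².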